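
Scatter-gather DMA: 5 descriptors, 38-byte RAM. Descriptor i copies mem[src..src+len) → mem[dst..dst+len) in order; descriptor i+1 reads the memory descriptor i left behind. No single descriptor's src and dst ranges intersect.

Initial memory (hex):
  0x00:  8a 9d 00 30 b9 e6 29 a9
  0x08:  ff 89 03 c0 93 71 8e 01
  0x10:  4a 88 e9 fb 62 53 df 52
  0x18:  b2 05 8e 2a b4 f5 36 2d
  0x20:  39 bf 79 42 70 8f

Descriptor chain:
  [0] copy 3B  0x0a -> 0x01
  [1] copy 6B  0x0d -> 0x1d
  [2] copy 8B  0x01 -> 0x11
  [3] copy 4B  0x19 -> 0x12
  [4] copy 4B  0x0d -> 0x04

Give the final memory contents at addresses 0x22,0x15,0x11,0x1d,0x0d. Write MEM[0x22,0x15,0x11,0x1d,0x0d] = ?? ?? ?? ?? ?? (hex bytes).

MEM[0x22,0x15,0x11,0x1d,0x0d] = e9 b4 03 71 71

#0 dst[0x01+3] := {0x03,0xc0,0x93}
#1 dst[0x1d+6] := {0x71,0x8e,0x01,0x4a,0x88,0xe9}
#2 dst[0x11+8] := {0x03,0xc0,0x93,0xb9,0xe6,0x29,0xa9,0xff}
#3 dst[0x12+4] := {0x05,0x8e,0x2a,0xb4}
#4 dst[0x04+4] := {0x71,0x8e,0x01,0x4a}
query mem[0x22]=0xe9, mem[0x15]=0xb4, mem[0x11]=0x03, mem[0x1d]=0x71, mem[0x0d]=0x71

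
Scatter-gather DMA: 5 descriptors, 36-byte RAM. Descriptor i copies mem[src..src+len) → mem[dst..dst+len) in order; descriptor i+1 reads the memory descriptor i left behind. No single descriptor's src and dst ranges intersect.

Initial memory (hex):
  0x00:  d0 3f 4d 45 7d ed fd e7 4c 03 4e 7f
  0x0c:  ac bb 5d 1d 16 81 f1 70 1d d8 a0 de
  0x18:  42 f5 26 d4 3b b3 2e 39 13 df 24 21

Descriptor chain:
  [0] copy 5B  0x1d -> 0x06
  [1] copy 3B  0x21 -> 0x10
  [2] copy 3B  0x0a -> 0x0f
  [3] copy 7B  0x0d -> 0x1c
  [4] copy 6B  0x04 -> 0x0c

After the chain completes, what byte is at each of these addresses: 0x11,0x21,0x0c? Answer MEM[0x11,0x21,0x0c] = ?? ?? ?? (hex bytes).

MEM[0x11,0x21,0x0c] = 13 21 7d

#0 dst[0x06+5] := {0xb3,0x2e,0x39,0x13,0xdf}
#1 dst[0x10+3] := {0xdf,0x24,0x21}
#2 dst[0x0f+3] := {0xdf,0x7f,0xac}
#3 dst[0x1c+7] := {0xbb,0x5d,0xdf,0x7f,0xac,0x21,0x70}
#4 dst[0x0c+6] := {0x7d,0xed,0xb3,0x2e,0x39,0x13}
query mem[0x11]=0x13, mem[0x21]=0x21, mem[0x0c]=0x7d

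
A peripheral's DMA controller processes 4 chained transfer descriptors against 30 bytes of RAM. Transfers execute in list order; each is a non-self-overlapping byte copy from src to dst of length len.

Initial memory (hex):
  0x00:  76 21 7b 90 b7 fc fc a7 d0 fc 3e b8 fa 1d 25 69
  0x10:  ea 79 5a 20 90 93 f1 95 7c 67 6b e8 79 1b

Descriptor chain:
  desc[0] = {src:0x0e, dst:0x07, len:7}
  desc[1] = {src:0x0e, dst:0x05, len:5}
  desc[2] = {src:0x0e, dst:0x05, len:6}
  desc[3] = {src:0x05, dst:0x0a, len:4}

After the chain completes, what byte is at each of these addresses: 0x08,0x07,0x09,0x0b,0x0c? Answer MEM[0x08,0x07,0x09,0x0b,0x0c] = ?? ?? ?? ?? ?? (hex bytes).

MEM[0x08,0x07,0x09,0x0b,0x0c] = 79 ea 5a 69 ea

[0] 0x0e->0x07 len=7 : 25 69 ea 79 5a 20 90
[1] 0x0e->0x05 len=5 : 25 69 ea 79 5a
[2] 0x0e->0x05 len=6 : 25 69 ea 79 5a 20
[3] 0x05->0x0a len=4 : 25 69 ea 79
query mem[0x08]=0x79, mem[0x07]=0xea, mem[0x09]=0x5a, mem[0x0b]=0x69, mem[0x0c]=0xea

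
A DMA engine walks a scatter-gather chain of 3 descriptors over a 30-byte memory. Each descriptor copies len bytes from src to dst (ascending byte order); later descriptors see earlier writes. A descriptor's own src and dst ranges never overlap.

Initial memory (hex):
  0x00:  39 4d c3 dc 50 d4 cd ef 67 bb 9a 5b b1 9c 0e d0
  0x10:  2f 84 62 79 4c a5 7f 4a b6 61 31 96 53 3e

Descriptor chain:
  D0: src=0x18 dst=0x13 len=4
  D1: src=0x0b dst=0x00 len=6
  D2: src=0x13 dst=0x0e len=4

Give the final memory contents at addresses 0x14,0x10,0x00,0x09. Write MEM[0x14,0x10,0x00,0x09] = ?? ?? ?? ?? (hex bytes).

MEM[0x14,0x10,0x00,0x09] = 61 31 5b bb

#0 dst[0x13+4] := {0xb6,0x61,0x31,0x96}
#1 dst[0x00+6] := {0x5b,0xb1,0x9c,0x0e,0xd0,0x2f}
#2 dst[0x0e+4] := {0xb6,0x61,0x31,0x96}
query mem[0x14]=0x61, mem[0x10]=0x31, mem[0x00]=0x5b, mem[0x09]=0xbb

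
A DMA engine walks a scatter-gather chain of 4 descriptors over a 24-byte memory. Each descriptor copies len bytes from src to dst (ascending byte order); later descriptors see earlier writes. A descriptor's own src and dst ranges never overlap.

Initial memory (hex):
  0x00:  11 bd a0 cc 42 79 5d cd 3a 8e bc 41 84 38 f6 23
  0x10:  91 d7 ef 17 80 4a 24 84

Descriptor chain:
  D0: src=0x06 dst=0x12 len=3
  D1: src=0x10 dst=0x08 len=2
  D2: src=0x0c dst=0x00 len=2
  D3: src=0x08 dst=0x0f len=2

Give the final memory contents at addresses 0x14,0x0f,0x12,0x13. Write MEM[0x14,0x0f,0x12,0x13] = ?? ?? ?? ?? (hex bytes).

MEM[0x14,0x0f,0x12,0x13] = 3a 91 5d cd

[0] 0x06->0x12 len=3 : 5d cd 3a
[1] 0x10->0x08 len=2 : 91 d7
[2] 0x0c->0x00 len=2 : 84 38
[3] 0x08->0x0f len=2 : 91 d7
query mem[0x14]=0x3a, mem[0x0f]=0x91, mem[0x12]=0x5d, mem[0x13]=0xcd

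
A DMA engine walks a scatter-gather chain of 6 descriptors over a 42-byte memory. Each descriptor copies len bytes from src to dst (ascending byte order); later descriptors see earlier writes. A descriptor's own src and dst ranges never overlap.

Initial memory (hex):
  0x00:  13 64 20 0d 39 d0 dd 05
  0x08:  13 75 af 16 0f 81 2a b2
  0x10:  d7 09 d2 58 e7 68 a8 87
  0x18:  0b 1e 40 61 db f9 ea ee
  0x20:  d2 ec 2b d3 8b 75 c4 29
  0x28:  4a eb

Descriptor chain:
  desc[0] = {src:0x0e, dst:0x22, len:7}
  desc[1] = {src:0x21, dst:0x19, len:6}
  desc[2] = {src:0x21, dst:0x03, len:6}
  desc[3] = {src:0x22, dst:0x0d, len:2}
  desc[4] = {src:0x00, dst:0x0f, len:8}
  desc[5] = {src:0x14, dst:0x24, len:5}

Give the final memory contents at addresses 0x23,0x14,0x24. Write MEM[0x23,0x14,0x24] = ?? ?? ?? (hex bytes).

MEM[0x23,0x14,0x24] = b2 b2 b2

#0 dst[0x22+7] := {0x2a,0xb2,0xd7,0x09,0xd2,0x58,0xe7}
#1 dst[0x19+6] := {0xec,0x2a,0xb2,0xd7,0x09,0xd2}
#2 dst[0x03+6] := {0xec,0x2a,0xb2,0xd7,0x09,0xd2}
#3 dst[0x0d+2] := {0x2a,0xb2}
#4 dst[0x0f+8] := {0x13,0x64,0x20,0xec,0x2a,0xb2,0xd7,0x09}
#5 dst[0x24+5] := {0xb2,0xd7,0x09,0x87,0x0b}
query mem[0x23]=0xb2, mem[0x14]=0xb2, mem[0x24]=0xb2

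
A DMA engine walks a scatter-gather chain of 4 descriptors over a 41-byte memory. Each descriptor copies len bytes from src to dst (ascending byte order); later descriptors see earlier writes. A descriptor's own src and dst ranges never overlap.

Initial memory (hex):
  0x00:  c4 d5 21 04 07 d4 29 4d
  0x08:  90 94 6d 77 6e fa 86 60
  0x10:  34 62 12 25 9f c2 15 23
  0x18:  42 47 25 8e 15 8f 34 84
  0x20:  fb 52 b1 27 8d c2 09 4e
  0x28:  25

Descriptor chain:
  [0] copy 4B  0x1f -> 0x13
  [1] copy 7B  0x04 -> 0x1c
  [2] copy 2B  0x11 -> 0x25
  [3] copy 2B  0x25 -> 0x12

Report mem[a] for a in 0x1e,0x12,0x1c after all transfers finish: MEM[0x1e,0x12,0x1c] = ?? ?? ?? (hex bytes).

  after D0: wrote 4B at 0x13 = 84fb52b1
  after D1: wrote 7B at 0x1c = 07d4294d90946d
  after D2: wrote 2B at 0x25 = 6212
  after D3: wrote 2B at 0x12 = 6212
query mem[0x1e]=0x29, mem[0x12]=0x62, mem[0x1c]=0x07

MEM[0x1e,0x12,0x1c] = 29 62 07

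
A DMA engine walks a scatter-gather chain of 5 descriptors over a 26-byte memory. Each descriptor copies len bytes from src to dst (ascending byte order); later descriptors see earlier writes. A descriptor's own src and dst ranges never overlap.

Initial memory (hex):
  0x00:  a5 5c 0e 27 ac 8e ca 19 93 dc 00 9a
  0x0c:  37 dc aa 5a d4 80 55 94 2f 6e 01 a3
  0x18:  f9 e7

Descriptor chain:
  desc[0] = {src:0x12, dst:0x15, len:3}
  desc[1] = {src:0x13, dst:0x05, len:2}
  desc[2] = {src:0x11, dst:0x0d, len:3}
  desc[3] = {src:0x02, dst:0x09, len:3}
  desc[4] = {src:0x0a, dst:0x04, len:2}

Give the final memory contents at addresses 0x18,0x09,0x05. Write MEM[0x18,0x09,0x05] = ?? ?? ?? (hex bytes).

MEM[0x18,0x09,0x05] = f9 0e ac

[0] 0x12->0x15 len=3 : 55 94 2f
[1] 0x13->0x05 len=2 : 94 2f
[2] 0x11->0x0d len=3 : 80 55 94
[3] 0x02->0x09 len=3 : 0e 27 ac
[4] 0x0a->0x04 len=2 : 27 ac
query mem[0x18]=0xf9, mem[0x09]=0x0e, mem[0x05]=0xac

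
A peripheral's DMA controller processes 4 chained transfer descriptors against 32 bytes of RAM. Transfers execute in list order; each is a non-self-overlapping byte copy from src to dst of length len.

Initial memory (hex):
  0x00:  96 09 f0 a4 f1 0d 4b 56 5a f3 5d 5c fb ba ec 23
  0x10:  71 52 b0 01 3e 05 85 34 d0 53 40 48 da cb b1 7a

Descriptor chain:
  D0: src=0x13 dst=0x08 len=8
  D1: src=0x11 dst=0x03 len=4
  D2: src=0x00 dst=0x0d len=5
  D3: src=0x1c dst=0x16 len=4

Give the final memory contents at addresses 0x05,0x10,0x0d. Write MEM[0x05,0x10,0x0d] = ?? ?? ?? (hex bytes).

[0] 0x13->0x08 len=8 : 01 3e 05 85 34 d0 53 40
[1] 0x11->0x03 len=4 : 52 b0 01 3e
[2] 0x00->0x0d len=5 : 96 09 f0 52 b0
[3] 0x1c->0x16 len=4 : da cb b1 7a
query mem[0x05]=0x01, mem[0x10]=0x52, mem[0x0d]=0x96

MEM[0x05,0x10,0x0d] = 01 52 96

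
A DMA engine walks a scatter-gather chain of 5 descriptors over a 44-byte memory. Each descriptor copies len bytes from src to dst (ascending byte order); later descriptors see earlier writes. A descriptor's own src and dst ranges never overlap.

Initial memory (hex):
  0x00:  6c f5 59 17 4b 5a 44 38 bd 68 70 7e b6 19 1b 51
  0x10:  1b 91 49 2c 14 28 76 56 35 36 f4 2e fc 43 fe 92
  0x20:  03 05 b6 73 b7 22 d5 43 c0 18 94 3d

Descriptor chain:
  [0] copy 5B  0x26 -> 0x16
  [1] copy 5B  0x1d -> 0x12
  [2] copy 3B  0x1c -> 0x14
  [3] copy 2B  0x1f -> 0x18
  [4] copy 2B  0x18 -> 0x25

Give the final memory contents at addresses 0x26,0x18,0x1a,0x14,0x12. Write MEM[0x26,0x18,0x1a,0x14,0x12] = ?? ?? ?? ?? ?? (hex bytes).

MEM[0x26,0x18,0x1a,0x14,0x12] = 03 92 94 fc 43

#0 dst[0x16+5] := {0xd5,0x43,0xc0,0x18,0x94}
#1 dst[0x12+5] := {0x43,0xfe,0x92,0x03,0x05}
#2 dst[0x14+3] := {0xfc,0x43,0xfe}
#3 dst[0x18+2] := {0x92,0x03}
#4 dst[0x25+2] := {0x92,0x03}
query mem[0x26]=0x03, mem[0x18]=0x92, mem[0x1a]=0x94, mem[0x14]=0xfc, mem[0x12]=0x43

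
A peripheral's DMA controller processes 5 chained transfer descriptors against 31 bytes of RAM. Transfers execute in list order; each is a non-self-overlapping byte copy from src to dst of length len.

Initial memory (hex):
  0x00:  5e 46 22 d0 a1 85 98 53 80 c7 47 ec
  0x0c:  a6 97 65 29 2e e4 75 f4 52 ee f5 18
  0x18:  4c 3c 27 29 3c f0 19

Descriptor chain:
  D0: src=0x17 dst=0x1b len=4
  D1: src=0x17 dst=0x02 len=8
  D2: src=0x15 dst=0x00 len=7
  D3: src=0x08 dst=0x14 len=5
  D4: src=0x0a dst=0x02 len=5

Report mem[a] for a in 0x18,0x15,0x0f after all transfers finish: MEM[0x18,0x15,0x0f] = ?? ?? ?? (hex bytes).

MEM[0x18,0x15,0x0f] = a6 27 29

[0] 0x17->0x1b len=4 : 18 4c 3c 27
[1] 0x17->0x02 len=8 : 18 4c 3c 27 18 4c 3c 27
[2] 0x15->0x00 len=7 : ee f5 18 4c 3c 27 18
[3] 0x08->0x14 len=5 : 3c 27 47 ec a6
[4] 0x0a->0x02 len=5 : 47 ec a6 97 65
query mem[0x18]=0xa6, mem[0x15]=0x27, mem[0x0f]=0x29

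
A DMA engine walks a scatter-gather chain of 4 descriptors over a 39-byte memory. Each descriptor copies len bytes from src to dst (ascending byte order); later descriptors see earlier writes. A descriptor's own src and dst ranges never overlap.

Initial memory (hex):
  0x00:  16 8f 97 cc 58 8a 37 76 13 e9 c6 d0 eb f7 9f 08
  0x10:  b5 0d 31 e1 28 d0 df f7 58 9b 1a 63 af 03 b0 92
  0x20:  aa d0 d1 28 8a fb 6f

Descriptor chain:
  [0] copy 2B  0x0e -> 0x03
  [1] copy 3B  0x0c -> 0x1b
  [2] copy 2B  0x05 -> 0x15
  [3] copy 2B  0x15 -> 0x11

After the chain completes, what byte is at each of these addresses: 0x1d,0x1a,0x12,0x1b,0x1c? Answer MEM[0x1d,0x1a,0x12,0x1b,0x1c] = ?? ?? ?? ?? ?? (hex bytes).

MEM[0x1d,0x1a,0x12,0x1b,0x1c] = 9f 1a 37 eb f7

D0: mem[0x03..0x04] <- [9f 08]
D1: mem[0x1b..0x1d] <- [eb f7 9f]
D2: mem[0x15..0x16] <- [8a 37]
D3: mem[0x11..0x12] <- [8a 37]
query mem[0x1d]=0x9f, mem[0x1a]=0x1a, mem[0x12]=0x37, mem[0x1b]=0xeb, mem[0x1c]=0xf7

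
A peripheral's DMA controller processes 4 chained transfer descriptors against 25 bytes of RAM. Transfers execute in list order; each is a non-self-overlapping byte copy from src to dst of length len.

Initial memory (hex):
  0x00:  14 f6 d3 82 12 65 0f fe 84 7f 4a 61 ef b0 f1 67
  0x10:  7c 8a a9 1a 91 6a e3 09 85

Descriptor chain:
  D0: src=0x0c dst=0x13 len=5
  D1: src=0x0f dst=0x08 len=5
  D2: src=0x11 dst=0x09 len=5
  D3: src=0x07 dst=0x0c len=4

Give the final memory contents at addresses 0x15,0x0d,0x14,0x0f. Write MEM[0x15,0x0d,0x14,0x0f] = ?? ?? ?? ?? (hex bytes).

MEM[0x15,0x0d,0x14,0x0f] = f1 67 b0 a9

[0] 0x0c->0x13 len=5 : ef b0 f1 67 7c
[1] 0x0f->0x08 len=5 : 67 7c 8a a9 ef
[2] 0x11->0x09 len=5 : 8a a9 ef b0 f1
[3] 0x07->0x0c len=4 : fe 67 8a a9
query mem[0x15]=0xf1, mem[0x0d]=0x67, mem[0x14]=0xb0, mem[0x0f]=0xa9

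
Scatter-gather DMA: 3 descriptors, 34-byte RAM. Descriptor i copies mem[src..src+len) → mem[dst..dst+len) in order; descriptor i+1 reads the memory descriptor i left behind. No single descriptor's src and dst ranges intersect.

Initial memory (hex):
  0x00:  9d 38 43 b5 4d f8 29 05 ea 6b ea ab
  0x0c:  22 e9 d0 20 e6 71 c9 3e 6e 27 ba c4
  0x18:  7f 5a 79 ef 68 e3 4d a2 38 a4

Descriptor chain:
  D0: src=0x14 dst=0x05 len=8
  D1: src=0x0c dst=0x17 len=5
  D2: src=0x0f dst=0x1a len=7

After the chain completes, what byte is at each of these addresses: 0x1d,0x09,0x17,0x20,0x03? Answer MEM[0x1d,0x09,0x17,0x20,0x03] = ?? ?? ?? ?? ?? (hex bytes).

[0] 0x14->0x05 len=8 : 6e 27 ba c4 7f 5a 79 ef
[1] 0x0c->0x17 len=5 : ef e9 d0 20 e6
[2] 0x0f->0x1a len=7 : 20 e6 71 c9 3e 6e 27
query mem[0x1d]=0xc9, mem[0x09]=0x7f, mem[0x17]=0xef, mem[0x20]=0x27, mem[0x03]=0xb5

MEM[0x1d,0x09,0x17,0x20,0x03] = c9 7f ef 27 b5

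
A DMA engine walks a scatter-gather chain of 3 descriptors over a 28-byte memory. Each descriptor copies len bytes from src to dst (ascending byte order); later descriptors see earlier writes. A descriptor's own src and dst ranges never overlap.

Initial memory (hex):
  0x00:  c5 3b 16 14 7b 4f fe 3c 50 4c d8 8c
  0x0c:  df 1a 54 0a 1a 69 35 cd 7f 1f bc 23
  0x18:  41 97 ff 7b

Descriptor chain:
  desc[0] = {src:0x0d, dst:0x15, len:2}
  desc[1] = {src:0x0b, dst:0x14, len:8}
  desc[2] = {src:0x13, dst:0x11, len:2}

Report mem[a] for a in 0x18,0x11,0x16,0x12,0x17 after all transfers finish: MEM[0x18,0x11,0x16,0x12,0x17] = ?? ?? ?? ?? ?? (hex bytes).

MEM[0x18,0x11,0x16,0x12,0x17] = 0a cd 1a 8c 54

[0] 0x0d->0x15 len=2 : 1a 54
[1] 0x0b->0x14 len=8 : 8c df 1a 54 0a 1a 69 35
[2] 0x13->0x11 len=2 : cd 8c
query mem[0x18]=0x0a, mem[0x11]=0xcd, mem[0x16]=0x1a, mem[0x12]=0x8c, mem[0x17]=0x54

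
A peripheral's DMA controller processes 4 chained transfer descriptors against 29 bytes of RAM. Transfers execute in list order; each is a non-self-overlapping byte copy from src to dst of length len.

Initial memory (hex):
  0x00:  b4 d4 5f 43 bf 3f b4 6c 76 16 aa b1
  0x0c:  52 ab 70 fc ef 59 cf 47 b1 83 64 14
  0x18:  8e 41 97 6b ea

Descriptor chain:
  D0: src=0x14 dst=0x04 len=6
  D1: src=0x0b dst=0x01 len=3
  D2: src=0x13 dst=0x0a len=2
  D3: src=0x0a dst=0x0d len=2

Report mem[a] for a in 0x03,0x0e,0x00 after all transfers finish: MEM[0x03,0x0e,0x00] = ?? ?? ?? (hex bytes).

MEM[0x03,0x0e,0x00] = ab b1 b4

#0 dst[0x04+6] := {0xb1,0x83,0x64,0x14,0x8e,0x41}
#1 dst[0x01+3] := {0xb1,0x52,0xab}
#2 dst[0x0a+2] := {0x47,0xb1}
#3 dst[0x0d+2] := {0x47,0xb1}
query mem[0x03]=0xab, mem[0x0e]=0xb1, mem[0x00]=0xb4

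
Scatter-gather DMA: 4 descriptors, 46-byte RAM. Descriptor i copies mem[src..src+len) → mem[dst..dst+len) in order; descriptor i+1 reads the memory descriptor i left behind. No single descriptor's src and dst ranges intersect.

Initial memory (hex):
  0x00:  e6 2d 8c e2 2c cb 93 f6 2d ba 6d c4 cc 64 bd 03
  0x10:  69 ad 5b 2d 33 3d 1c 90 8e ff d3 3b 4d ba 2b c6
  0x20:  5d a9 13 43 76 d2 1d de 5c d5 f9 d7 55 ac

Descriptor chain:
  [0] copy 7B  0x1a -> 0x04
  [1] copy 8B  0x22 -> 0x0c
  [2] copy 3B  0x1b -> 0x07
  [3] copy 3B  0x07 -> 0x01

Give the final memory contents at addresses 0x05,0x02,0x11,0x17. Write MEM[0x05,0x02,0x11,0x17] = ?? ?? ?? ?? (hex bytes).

#0 dst[0x04+7] := {0xd3,0x3b,0x4d,0xba,0x2b,0xc6,0x5d}
#1 dst[0x0c+8] := {0x13,0x43,0x76,0xd2,0x1d,0xde,0x5c,0xd5}
#2 dst[0x07+3] := {0x3b,0x4d,0xba}
#3 dst[0x01+3] := {0x3b,0x4d,0xba}
query mem[0x05]=0x3b, mem[0x02]=0x4d, mem[0x11]=0xde, mem[0x17]=0x90

MEM[0x05,0x02,0x11,0x17] = 3b 4d de 90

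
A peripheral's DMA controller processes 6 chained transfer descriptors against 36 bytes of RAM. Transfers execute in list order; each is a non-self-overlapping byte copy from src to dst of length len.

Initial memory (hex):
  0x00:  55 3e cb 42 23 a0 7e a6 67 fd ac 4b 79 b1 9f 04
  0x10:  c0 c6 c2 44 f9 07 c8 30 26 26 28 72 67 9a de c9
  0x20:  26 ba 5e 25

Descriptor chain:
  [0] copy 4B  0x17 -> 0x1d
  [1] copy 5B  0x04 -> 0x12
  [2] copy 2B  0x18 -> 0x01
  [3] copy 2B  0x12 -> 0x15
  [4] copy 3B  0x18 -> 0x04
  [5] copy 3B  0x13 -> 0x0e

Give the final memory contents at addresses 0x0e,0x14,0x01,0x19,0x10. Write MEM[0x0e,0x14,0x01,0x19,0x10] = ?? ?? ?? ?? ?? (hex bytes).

MEM[0x0e,0x14,0x01,0x19,0x10] = a0 7e 26 26 23

  after D0: wrote 4B at 0x1d = 30262628
  after D1: wrote 5B at 0x12 = 23a07ea667
  after D2: wrote 2B at 0x01 = 2626
  after D3: wrote 2B at 0x15 = 23a0
  after D4: wrote 3B at 0x04 = 262628
  after D5: wrote 3B at 0x0e = a07e23
query mem[0x0e]=0xa0, mem[0x14]=0x7e, mem[0x01]=0x26, mem[0x19]=0x26, mem[0x10]=0x23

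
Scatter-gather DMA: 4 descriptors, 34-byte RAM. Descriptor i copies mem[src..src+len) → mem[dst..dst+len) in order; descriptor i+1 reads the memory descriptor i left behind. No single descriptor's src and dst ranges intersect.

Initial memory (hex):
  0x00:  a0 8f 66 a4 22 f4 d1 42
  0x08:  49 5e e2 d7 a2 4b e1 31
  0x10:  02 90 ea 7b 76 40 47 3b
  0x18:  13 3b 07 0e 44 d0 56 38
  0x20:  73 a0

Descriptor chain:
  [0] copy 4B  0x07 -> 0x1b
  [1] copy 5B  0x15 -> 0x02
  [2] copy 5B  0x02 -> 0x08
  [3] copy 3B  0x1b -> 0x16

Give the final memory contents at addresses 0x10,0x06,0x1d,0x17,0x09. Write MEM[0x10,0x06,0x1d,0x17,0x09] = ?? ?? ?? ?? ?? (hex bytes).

MEM[0x10,0x06,0x1d,0x17,0x09] = 02 3b 5e 49 47

#0 dst[0x1b+4] := {0x42,0x49,0x5e,0xe2}
#1 dst[0x02+5] := {0x40,0x47,0x3b,0x13,0x3b}
#2 dst[0x08+5] := {0x40,0x47,0x3b,0x13,0x3b}
#3 dst[0x16+3] := {0x42,0x49,0x5e}
query mem[0x10]=0x02, mem[0x06]=0x3b, mem[0x1d]=0x5e, mem[0x17]=0x49, mem[0x09]=0x47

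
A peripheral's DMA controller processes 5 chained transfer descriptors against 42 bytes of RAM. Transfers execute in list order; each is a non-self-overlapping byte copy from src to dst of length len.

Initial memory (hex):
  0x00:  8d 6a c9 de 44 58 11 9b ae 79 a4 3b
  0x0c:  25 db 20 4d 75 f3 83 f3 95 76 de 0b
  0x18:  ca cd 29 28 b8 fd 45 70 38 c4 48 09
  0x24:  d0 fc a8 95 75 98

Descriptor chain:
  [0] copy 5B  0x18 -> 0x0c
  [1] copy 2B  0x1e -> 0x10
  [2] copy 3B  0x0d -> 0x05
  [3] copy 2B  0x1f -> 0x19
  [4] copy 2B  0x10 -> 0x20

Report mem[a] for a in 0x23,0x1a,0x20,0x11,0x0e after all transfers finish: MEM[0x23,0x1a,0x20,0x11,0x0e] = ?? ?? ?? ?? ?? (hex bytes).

  after D0: wrote 5B at 0x0c = cacd2928b8
  after D1: wrote 2B at 0x10 = 4570
  after D2: wrote 3B at 0x05 = cd2928
  after D3: wrote 2B at 0x19 = 7038
  after D4: wrote 2B at 0x20 = 4570
query mem[0x23]=0x09, mem[0x1a]=0x38, mem[0x20]=0x45, mem[0x11]=0x70, mem[0x0e]=0x29

MEM[0x23,0x1a,0x20,0x11,0x0e] = 09 38 45 70 29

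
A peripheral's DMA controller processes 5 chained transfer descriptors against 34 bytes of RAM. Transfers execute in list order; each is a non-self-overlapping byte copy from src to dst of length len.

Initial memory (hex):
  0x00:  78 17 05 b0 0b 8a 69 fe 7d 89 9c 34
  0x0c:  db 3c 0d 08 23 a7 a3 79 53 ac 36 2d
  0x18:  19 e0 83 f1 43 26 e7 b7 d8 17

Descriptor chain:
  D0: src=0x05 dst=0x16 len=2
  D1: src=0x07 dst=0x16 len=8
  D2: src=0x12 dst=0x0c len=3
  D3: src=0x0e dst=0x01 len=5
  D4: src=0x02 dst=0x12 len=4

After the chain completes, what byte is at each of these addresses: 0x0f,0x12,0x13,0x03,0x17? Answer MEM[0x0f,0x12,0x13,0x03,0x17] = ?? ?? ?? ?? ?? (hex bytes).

#0 dst[0x16+2] := {0x8a,0x69}
#1 dst[0x16+8] := {0xfe,0x7d,0x89,0x9c,0x34,0xdb,0x3c,0x0d}
#2 dst[0x0c+3] := {0xa3,0x79,0x53}
#3 dst[0x01+5] := {0x53,0x08,0x23,0xa7,0xa3}
#4 dst[0x12+4] := {0x08,0x23,0xa7,0xa3}
query mem[0x0f]=0x08, mem[0x12]=0x08, mem[0x13]=0x23, mem[0x03]=0x23, mem[0x17]=0x7d

MEM[0x0f,0x12,0x13,0x03,0x17] = 08 08 23 23 7d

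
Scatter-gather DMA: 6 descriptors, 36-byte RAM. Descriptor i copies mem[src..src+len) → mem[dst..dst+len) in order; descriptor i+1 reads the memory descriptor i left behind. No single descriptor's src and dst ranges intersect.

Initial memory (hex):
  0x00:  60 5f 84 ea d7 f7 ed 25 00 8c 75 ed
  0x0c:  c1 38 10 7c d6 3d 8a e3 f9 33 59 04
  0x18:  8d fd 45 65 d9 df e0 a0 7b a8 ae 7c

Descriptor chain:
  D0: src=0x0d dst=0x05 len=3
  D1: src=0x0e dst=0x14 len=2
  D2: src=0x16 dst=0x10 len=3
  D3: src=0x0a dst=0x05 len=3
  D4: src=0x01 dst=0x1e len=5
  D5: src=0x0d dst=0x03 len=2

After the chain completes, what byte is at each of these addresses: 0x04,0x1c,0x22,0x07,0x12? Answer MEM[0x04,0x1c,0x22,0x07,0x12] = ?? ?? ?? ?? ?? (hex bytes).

  after D0: wrote 3B at 0x05 = 38107c
  after D1: wrote 2B at 0x14 = 107c
  after D2: wrote 3B at 0x10 = 59048d
  after D3: wrote 3B at 0x05 = 75edc1
  after D4: wrote 5B at 0x1e = 5f84ead775
  after D5: wrote 2B at 0x03 = 3810
query mem[0x04]=0x10, mem[0x1c]=0xd9, mem[0x22]=0x75, mem[0x07]=0xc1, mem[0x12]=0x8d

MEM[0x04,0x1c,0x22,0x07,0x12] = 10 d9 75 c1 8d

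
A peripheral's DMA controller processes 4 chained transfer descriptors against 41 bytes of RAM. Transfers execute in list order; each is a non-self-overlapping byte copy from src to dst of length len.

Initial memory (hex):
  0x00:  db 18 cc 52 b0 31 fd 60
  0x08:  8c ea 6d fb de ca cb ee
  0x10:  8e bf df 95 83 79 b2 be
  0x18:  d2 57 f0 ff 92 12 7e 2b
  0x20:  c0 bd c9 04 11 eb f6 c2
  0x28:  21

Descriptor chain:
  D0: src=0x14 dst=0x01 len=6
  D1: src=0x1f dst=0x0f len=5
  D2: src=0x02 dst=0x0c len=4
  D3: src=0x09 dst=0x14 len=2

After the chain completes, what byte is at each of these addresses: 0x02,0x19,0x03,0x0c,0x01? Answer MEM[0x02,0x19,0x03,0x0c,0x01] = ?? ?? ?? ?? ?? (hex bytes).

D0: mem[0x01..0x06] <- [83 79 b2 be d2 57]
D1: mem[0x0f..0x13] <- [2b c0 bd c9 04]
D2: mem[0x0c..0x0f] <- [79 b2 be d2]
D3: mem[0x14..0x15] <- [ea 6d]
query mem[0x02]=0x79, mem[0x19]=0x57, mem[0x03]=0xb2, mem[0x0c]=0x79, mem[0x01]=0x83

MEM[0x02,0x19,0x03,0x0c,0x01] = 79 57 b2 79 83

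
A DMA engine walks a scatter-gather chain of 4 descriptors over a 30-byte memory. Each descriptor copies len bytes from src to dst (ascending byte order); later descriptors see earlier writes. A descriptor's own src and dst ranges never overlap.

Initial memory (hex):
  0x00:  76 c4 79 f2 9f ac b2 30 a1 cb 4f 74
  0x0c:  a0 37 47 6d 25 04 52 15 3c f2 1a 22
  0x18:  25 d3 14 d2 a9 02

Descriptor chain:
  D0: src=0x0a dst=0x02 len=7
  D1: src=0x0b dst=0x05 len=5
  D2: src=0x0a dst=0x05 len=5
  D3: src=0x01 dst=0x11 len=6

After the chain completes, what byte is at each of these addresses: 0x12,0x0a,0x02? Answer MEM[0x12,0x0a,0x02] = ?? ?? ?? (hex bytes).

  after D0: wrote 7B at 0x02 = 4f74a037476d25
  after D1: wrote 5B at 0x05 = 74a037476d
  after D2: wrote 5B at 0x05 = 4f74a03747
  after D3: wrote 6B at 0x11 = c44f74a04f74
query mem[0x12]=0x4f, mem[0x0a]=0x4f, mem[0x02]=0x4f

MEM[0x12,0x0a,0x02] = 4f 4f 4f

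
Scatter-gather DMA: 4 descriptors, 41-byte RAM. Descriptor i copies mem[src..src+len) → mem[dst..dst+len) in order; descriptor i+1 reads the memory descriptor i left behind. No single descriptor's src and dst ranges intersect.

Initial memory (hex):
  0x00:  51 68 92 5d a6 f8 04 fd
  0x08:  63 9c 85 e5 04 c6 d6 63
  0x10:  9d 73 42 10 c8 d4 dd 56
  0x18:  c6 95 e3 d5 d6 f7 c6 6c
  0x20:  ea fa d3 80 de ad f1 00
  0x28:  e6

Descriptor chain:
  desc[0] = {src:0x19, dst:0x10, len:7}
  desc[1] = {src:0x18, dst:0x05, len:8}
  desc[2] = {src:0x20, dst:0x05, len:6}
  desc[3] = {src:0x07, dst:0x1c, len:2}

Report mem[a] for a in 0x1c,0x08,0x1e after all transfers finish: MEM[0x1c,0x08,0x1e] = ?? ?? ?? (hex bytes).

#0 dst[0x10+7] := {0x95,0xe3,0xd5,0xd6,0xf7,0xc6,0x6c}
#1 dst[0x05+8] := {0xc6,0x95,0xe3,0xd5,0xd6,0xf7,0xc6,0x6c}
#2 dst[0x05+6] := {0xea,0xfa,0xd3,0x80,0xde,0xad}
#3 dst[0x1c+2] := {0xd3,0x80}
query mem[0x1c]=0xd3, mem[0x08]=0x80, mem[0x1e]=0xc6

MEM[0x1c,0x08,0x1e] = d3 80 c6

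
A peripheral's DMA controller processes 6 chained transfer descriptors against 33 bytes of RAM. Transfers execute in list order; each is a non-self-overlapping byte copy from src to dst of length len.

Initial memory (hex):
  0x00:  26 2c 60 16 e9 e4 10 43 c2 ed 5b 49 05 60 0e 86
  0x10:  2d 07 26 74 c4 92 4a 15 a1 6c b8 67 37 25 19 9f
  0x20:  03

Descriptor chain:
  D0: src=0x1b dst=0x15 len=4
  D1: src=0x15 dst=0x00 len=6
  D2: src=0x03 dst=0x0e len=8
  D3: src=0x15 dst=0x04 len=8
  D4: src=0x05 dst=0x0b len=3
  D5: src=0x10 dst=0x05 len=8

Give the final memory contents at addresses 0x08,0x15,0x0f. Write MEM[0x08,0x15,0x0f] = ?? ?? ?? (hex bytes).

MEM[0x08,0x15,0x0f] = c2 5b 6c

D0: mem[0x15..0x18] <- [67 37 25 19]
D1: mem[0x00..0x05] <- [67 37 25 19 6c b8]
D2: mem[0x0e..0x15] <- [19 6c b8 10 43 c2 ed 5b]
D3: mem[0x04..0x0b] <- [5b 37 25 19 6c b8 67 37]
D4: mem[0x0b..0x0d] <- [37 25 19]
D5: mem[0x05..0x0c] <- [b8 10 43 c2 ed 5b 37 25]
query mem[0x08]=0xc2, mem[0x15]=0x5b, mem[0x0f]=0x6c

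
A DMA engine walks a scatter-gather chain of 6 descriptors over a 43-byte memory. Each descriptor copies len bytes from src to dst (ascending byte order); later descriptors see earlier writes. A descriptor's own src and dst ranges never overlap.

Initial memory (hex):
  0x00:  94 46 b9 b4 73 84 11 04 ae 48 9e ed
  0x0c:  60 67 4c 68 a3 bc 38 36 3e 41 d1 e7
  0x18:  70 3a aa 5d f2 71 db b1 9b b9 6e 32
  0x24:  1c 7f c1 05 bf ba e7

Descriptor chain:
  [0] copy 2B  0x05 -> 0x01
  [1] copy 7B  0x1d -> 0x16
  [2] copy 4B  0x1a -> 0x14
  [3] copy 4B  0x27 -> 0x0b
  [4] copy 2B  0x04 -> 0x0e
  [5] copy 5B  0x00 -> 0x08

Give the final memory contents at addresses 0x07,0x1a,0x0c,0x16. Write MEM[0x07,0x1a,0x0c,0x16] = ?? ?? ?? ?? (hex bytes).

MEM[0x07,0x1a,0x0c,0x16] = 04 b9 73 32

  after D0: wrote 2B at 0x01 = 8411
  after D1: wrote 7B at 0x16 = 71dbb19bb96e32
  after D2: wrote 4B at 0x14 = b96e3271
  after D3: wrote 4B at 0x0b = 05bfbae7
  after D4: wrote 2B at 0x0e = 7384
  after D5: wrote 5B at 0x08 = 948411b473
query mem[0x07]=0x04, mem[0x1a]=0xb9, mem[0x0c]=0x73, mem[0x16]=0x32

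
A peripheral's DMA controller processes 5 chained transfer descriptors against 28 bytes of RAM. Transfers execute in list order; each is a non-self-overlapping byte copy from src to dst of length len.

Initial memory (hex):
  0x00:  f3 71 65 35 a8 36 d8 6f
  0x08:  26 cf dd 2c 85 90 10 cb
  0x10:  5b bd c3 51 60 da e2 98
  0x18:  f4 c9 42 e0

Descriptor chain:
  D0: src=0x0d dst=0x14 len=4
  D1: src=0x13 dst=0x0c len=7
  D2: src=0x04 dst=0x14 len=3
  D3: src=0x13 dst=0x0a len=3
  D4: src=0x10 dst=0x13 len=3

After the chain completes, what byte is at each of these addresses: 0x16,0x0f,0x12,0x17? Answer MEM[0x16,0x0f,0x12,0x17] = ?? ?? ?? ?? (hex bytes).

MEM[0x16,0x0f,0x12,0x17] = d8 cb c9 5b

D0: mem[0x14..0x17] <- [90 10 cb 5b]
D1: mem[0x0c..0x12] <- [51 90 10 cb 5b f4 c9]
D2: mem[0x14..0x16] <- [a8 36 d8]
D3: mem[0x0a..0x0c] <- [51 a8 36]
D4: mem[0x13..0x15] <- [5b f4 c9]
query mem[0x16]=0xd8, mem[0x0f]=0xcb, mem[0x12]=0xc9, mem[0x17]=0x5b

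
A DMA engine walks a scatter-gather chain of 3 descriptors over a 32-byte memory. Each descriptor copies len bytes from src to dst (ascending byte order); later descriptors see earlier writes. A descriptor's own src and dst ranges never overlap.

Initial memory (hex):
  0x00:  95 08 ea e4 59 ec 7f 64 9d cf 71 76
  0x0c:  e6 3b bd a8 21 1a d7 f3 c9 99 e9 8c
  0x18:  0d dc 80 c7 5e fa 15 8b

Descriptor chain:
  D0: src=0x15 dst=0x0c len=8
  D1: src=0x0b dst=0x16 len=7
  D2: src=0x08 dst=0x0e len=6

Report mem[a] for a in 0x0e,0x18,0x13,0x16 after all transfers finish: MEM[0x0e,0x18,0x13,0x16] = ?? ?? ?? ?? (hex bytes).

[0] 0x15->0x0c len=8 : 99 e9 8c 0d dc 80 c7 5e
[1] 0x0b->0x16 len=7 : 76 99 e9 8c 0d dc 80
[2] 0x08->0x0e len=6 : 9d cf 71 76 99 e9
query mem[0x0e]=0x9d, mem[0x18]=0xe9, mem[0x13]=0xe9, mem[0x16]=0x76

MEM[0x0e,0x18,0x13,0x16] = 9d e9 e9 76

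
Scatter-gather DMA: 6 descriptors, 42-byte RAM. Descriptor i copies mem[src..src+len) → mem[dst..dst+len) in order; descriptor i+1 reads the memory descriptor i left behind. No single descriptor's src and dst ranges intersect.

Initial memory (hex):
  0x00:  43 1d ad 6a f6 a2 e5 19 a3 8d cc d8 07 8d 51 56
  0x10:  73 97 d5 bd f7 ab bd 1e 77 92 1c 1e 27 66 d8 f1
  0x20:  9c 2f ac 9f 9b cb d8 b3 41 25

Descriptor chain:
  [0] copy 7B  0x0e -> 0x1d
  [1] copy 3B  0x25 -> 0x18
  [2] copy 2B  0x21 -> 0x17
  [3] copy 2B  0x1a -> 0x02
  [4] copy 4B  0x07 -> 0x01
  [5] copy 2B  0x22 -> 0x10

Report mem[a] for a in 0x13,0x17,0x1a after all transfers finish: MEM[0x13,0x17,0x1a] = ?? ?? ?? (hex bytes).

MEM[0x13,0x17,0x1a] = bd d5 b3

  after D0: wrote 7B at 0x1d = 51567397d5bdf7
  after D1: wrote 3B at 0x18 = cbd8b3
  after D2: wrote 2B at 0x17 = d5bd
  after D3: wrote 2B at 0x02 = b31e
  after D4: wrote 4B at 0x01 = 19a38dcc
  after D5: wrote 2B at 0x10 = bdf7
query mem[0x13]=0xbd, mem[0x17]=0xd5, mem[0x1a]=0xb3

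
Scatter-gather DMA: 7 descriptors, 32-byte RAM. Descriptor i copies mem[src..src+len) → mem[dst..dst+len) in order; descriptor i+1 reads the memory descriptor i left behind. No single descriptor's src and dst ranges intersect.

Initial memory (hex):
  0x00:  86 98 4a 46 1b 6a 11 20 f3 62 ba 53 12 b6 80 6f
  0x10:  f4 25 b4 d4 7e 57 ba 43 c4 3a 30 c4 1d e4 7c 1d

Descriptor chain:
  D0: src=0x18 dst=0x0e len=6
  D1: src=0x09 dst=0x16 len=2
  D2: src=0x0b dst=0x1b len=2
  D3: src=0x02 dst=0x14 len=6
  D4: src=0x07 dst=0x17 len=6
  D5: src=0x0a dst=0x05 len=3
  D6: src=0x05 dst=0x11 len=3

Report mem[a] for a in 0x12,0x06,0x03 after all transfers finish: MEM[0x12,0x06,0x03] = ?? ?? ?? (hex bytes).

MEM[0x12,0x06,0x03] = 53 53 46

#0 dst[0x0e+6] := {0xc4,0x3a,0x30,0xc4,0x1d,0xe4}
#1 dst[0x16+2] := {0x62,0xba}
#2 dst[0x1b+2] := {0x53,0x12}
#3 dst[0x14+6] := {0x4a,0x46,0x1b,0x6a,0x11,0x20}
#4 dst[0x17+6] := {0x20,0xf3,0x62,0xba,0x53,0x12}
#5 dst[0x05+3] := {0xba,0x53,0x12}
#6 dst[0x11+3] := {0xba,0x53,0x12}
query mem[0x12]=0x53, mem[0x06]=0x53, mem[0x03]=0x46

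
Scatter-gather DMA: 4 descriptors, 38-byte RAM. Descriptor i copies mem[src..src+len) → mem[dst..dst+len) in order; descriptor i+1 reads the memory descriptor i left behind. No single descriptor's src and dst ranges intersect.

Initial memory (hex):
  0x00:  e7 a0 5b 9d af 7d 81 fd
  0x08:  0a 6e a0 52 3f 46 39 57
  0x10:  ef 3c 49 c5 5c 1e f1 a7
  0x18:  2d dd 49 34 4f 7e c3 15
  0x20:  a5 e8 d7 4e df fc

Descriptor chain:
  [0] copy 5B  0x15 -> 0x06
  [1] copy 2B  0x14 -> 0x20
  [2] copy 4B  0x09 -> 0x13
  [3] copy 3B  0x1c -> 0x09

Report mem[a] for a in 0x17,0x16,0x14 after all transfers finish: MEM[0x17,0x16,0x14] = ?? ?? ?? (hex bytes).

#0 dst[0x06+5] := {0x1e,0xf1,0xa7,0x2d,0xdd}
#1 dst[0x20+2] := {0x5c,0x1e}
#2 dst[0x13+4] := {0x2d,0xdd,0x52,0x3f}
#3 dst[0x09+3] := {0x4f,0x7e,0xc3}
query mem[0x17]=0xa7, mem[0x16]=0x3f, mem[0x14]=0xdd

MEM[0x17,0x16,0x14] = a7 3f dd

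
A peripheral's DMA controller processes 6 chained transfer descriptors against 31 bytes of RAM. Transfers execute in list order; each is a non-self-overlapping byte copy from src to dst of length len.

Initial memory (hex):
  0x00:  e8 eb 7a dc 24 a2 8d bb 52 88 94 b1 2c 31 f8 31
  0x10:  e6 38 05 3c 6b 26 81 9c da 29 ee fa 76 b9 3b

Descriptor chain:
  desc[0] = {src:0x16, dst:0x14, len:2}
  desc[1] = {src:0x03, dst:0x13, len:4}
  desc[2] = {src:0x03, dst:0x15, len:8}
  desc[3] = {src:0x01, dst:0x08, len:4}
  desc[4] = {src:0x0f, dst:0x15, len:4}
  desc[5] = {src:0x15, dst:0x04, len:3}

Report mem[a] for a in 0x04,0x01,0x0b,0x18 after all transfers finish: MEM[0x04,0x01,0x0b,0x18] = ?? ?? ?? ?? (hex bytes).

MEM[0x04,0x01,0x0b,0x18] = 31 eb 24 05

#0 dst[0x14+2] := {0x81,0x9c}
#1 dst[0x13+4] := {0xdc,0x24,0xa2,0x8d}
#2 dst[0x15+8] := {0xdc,0x24,0xa2,0x8d,0xbb,0x52,0x88,0x94}
#3 dst[0x08+4] := {0xeb,0x7a,0xdc,0x24}
#4 dst[0x15+4] := {0x31,0xe6,0x38,0x05}
#5 dst[0x04+3] := {0x31,0xe6,0x38}
query mem[0x04]=0x31, mem[0x01]=0xeb, mem[0x0b]=0x24, mem[0x18]=0x05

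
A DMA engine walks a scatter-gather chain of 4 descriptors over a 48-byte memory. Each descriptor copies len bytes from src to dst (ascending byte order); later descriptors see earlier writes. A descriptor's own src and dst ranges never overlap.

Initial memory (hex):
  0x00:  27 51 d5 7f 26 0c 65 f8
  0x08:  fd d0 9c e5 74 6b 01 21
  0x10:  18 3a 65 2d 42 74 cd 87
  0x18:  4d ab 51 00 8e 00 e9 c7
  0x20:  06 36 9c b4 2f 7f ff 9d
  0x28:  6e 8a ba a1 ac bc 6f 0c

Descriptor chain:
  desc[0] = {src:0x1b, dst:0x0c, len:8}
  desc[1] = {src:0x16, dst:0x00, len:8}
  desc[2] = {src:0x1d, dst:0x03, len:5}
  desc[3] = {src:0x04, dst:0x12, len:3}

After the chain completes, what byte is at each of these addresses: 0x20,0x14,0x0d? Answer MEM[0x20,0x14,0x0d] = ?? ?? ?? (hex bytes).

#0 dst[0x0c+8] := {0x00,0x8e,0x00,0xe9,0xc7,0x06,0x36,0x9c}
#1 dst[0x00+8] := {0xcd,0x87,0x4d,0xab,0x51,0x00,0x8e,0x00}
#2 dst[0x03+5] := {0x00,0xe9,0xc7,0x06,0x36}
#3 dst[0x12+3] := {0xe9,0xc7,0x06}
query mem[0x20]=0x06, mem[0x14]=0x06, mem[0x0d]=0x8e

MEM[0x20,0x14,0x0d] = 06 06 8e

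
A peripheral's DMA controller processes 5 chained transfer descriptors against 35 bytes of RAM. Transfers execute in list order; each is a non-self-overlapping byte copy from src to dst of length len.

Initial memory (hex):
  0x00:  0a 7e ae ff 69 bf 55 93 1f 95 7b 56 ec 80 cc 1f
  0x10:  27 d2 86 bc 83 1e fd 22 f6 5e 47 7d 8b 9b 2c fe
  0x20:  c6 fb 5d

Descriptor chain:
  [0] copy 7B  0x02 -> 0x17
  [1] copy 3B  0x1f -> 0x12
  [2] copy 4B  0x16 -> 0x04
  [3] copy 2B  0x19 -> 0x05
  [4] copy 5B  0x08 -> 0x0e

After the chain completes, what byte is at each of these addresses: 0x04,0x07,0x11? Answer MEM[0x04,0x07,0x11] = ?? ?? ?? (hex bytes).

[0] 0x02->0x17 len=7 : ae ff 69 bf 55 93 1f
[1] 0x1f->0x12 len=3 : fe c6 fb
[2] 0x16->0x04 len=4 : fd ae ff 69
[3] 0x19->0x05 len=2 : 69 bf
[4] 0x08->0x0e len=5 : 1f 95 7b 56 ec
query mem[0x04]=0xfd, mem[0x07]=0x69, mem[0x11]=0x56

MEM[0x04,0x07,0x11] = fd 69 56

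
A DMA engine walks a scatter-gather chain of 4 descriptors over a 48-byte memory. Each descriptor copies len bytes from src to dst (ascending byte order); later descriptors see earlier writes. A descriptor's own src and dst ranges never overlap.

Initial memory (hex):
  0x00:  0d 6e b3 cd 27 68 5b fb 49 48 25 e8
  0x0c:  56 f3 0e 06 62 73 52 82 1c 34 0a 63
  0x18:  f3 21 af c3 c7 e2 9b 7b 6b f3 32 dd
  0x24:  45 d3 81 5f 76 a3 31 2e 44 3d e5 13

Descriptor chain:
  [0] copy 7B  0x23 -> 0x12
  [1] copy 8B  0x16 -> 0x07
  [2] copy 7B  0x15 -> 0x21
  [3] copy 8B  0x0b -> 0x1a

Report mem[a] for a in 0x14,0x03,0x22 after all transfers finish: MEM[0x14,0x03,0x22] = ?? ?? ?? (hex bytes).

MEM[0x14,0x03,0x22] = d3 cd 5f

[0] 0x23->0x12 len=7 : dd 45 d3 81 5f 76 a3
[1] 0x16->0x07 len=8 : 5f 76 a3 21 af c3 c7 e2
[2] 0x15->0x21 len=7 : 81 5f 76 a3 21 af c3
[3] 0x0b->0x1a len=8 : af c3 c7 e2 06 62 73 dd
query mem[0x14]=0xd3, mem[0x03]=0xcd, mem[0x22]=0x5f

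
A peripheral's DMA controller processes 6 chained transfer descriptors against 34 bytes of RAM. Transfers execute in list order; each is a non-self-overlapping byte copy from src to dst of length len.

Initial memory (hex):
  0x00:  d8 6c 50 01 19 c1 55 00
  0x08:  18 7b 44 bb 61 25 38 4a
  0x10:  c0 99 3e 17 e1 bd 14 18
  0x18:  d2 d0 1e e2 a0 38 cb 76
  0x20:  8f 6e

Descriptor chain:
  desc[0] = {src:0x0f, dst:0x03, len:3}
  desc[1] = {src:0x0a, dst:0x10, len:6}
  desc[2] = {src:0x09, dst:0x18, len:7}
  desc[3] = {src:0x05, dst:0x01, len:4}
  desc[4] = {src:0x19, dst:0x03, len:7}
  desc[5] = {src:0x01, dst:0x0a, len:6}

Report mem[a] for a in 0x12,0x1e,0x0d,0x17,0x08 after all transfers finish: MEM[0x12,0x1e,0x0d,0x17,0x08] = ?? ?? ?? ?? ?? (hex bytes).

MEM[0x12,0x1e,0x0d,0x17,0x08] = 61 4a bb 18 4a

[0] 0x0f->0x03 len=3 : 4a c0 99
[1] 0x0a->0x10 len=6 : 44 bb 61 25 38 4a
[2] 0x09->0x18 len=7 : 7b 44 bb 61 25 38 4a
[3] 0x05->0x01 len=4 : 99 55 00 18
[4] 0x19->0x03 len=7 : 44 bb 61 25 38 4a 76
[5] 0x01->0x0a len=6 : 99 55 44 bb 61 25
query mem[0x12]=0x61, mem[0x1e]=0x4a, mem[0x0d]=0xbb, mem[0x17]=0x18, mem[0x08]=0x4a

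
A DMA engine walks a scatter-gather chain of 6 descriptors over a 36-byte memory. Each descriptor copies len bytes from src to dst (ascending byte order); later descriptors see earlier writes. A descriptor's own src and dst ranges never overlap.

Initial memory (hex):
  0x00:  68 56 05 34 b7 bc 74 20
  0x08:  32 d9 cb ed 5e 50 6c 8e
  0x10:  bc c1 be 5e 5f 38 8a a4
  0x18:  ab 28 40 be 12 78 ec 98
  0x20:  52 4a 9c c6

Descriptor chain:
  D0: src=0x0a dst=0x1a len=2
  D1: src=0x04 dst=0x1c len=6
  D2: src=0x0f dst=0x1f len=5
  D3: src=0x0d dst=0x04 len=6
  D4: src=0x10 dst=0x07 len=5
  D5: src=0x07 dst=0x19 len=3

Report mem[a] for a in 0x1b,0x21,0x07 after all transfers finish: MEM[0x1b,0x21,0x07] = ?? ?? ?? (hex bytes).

MEM[0x1b,0x21,0x07] = be c1 bc

D0: mem[0x1a..0x1b] <- [cb ed]
D1: mem[0x1c..0x21] <- [b7 bc 74 20 32 d9]
D2: mem[0x1f..0x23] <- [8e bc c1 be 5e]
D3: mem[0x04..0x09] <- [50 6c 8e bc c1 be]
D4: mem[0x07..0x0b] <- [bc c1 be 5e 5f]
D5: mem[0x19..0x1b] <- [bc c1 be]
query mem[0x1b]=0xbe, mem[0x21]=0xc1, mem[0x07]=0xbc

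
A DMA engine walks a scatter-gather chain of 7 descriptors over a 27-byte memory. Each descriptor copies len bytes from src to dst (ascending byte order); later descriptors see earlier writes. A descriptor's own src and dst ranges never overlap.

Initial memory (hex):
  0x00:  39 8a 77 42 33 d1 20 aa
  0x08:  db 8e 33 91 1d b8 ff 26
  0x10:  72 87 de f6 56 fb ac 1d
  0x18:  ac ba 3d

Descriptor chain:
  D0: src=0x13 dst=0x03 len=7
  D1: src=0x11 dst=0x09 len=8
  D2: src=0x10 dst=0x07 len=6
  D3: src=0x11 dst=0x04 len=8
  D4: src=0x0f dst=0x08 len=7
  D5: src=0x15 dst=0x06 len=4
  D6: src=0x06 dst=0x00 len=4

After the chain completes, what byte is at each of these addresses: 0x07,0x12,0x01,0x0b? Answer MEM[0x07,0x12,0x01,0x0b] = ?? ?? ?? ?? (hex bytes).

D0: mem[0x03..0x09] <- [f6 56 fb ac 1d ac ba]
D1: mem[0x09..0x10] <- [87 de f6 56 fb ac 1d ac]
D2: mem[0x07..0x0c] <- [ac 87 de f6 56 fb]
D3: mem[0x04..0x0b] <- [87 de f6 56 fb ac 1d ac]
D4: mem[0x08..0x0e] <- [1d ac 87 de f6 56 fb]
D5: mem[0x06..0x09] <- [fb ac 1d ac]
D6: mem[0x00..0x03] <- [fb ac 1d ac]
query mem[0x07]=0xac, mem[0x12]=0xde, mem[0x01]=0xac, mem[0x0b]=0xde

MEM[0x07,0x12,0x01,0x0b] = ac de ac de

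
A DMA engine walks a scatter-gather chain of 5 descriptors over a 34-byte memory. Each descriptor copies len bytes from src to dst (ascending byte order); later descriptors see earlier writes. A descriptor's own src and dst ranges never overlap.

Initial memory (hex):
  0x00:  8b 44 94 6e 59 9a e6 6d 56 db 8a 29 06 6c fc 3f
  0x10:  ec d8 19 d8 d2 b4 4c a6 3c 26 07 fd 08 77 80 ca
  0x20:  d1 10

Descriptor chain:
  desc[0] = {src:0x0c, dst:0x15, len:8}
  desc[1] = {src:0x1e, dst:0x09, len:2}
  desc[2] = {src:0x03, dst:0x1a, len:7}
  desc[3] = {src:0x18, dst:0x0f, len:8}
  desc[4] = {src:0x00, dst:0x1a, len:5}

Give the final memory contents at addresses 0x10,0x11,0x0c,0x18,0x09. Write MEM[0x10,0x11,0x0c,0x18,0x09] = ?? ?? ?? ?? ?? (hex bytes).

MEM[0x10,0x11,0x0c,0x18,0x09] = ec 6e 06 3f 80

[0] 0x0c->0x15 len=8 : 06 6c fc 3f ec d8 19 d8
[1] 0x1e->0x09 len=2 : 80 ca
[2] 0x03->0x1a len=7 : 6e 59 9a e6 6d 56 80
[3] 0x18->0x0f len=8 : 3f ec 6e 59 9a e6 6d 56
[4] 0x00->0x1a len=5 : 8b 44 94 6e 59
query mem[0x10]=0xec, mem[0x11]=0x6e, mem[0x0c]=0x06, mem[0x18]=0x3f, mem[0x09]=0x80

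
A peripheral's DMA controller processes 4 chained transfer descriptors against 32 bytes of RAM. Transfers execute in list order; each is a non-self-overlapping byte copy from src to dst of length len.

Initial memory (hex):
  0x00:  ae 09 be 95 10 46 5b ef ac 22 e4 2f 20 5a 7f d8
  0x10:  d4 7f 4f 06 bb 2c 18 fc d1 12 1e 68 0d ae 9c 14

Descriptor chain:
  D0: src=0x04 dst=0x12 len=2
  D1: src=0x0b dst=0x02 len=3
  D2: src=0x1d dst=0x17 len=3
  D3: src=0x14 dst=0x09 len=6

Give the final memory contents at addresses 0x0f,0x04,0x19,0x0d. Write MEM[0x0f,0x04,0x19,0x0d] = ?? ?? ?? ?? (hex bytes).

MEM[0x0f,0x04,0x19,0x0d] = d8 5a 14 9c

#0 dst[0x12+2] := {0x10,0x46}
#1 dst[0x02+3] := {0x2f,0x20,0x5a}
#2 dst[0x17+3] := {0xae,0x9c,0x14}
#3 dst[0x09+6] := {0xbb,0x2c,0x18,0xae,0x9c,0x14}
query mem[0x0f]=0xd8, mem[0x04]=0x5a, mem[0x19]=0x14, mem[0x0d]=0x9c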